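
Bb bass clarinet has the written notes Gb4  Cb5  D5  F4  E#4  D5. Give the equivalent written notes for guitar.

First find concert pitch: the Bb bass clarinet sounds a major ninth below written, so Gb4 Cb5 D5 F4 E#4 D5 sounds Fb3 Bbb3 C4 Eb3 D#3 C4.
Then write for guitar: it sounds a perfect octave below written, so the part must be a perfect octave above concert.
Fb3 → Fb4
Bbb3 → Bbb4
C4 → C5
Eb3 → Eb4
D#3 → D#4
C4 → C5

Fb4 Bbb4 C5 Eb4 D#4 C5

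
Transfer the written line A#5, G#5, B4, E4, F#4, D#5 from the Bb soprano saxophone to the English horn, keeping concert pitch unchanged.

First find concert pitch: the Bb soprano saxophone sounds a major second below written, so A#5 G#5 B4 E4 F#4 D#5 sounds G#5 F#5 A4 D4 E4 C#5.
Then write for English horn: it sounds a perfect fifth below written, so the part must be a perfect fifth above concert.
G#5 → D#6
F#5 → C#6
A4 → E5
D4 → A4
E4 → B4
C#5 → G#5

D#6 C#6 E5 A4 B4 G#5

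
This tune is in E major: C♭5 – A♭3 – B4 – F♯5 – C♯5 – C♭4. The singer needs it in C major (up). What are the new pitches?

Abb5 Fb4 G5 D6 A5 Abb4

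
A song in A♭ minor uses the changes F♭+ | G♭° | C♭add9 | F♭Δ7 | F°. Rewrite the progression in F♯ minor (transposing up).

A♭ minor up to F♯ minor is an augmented sixth; each chord root moves by that interval while the quality stays the same.
F♭+: root F♭ up an augmented sixth → D, giving D+.
G♭°: root G♭ up an augmented sixth → E, giving E°.
C♭add9: root C♭ up an augmented sixth → A, giving Aadd9.
F♭Δ7: root F♭ up an augmented sixth → D, giving DΔ7.
F°: root F up an augmented sixth → D#, giving D#°.

D+ E° Aadd9 DΔ7 D#°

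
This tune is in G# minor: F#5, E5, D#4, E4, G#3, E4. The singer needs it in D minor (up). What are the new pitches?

C6 Bb5 A4 Bb4 D4 Bb4

From G# up to D is a diminished fifth; apply that to each pitch.
F#5 to C6
E5 to Bb5
D#4 to A4
E4 to Bb4
G#3 to D4
E4 to Bb4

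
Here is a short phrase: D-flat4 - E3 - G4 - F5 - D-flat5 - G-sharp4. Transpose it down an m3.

Db4: a third down reaches B, and 3 semitones makes it Bb3.
E3: a third down reaches C, and 3 semitones makes it C#3.
G4: a third down reaches E, and 3 semitones makes it E4.
A minor third down from F5 gives D5.
Db5 down a minor third is Bb4.
G#4: a third down reaches E, and 3 semitones makes it E#4.

Bb3 C#3 E4 D5 Bb4 E#4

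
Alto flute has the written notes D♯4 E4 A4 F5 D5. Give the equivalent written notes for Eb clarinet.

First find concert pitch: the alto flute sounds a perfect fourth below written, so D♯4 E4 A4 F5 D5 sounds A#3 B3 E4 C5 A4.
Then write for Eb clarinet: it sounds a minor third above written, so the part must be a minor third below concert.
A#3 → F##3
B3 → G#3
E4 → C#4
C5 → A4
A4 → F#4

F##3 G#3 C#4 A4 F#4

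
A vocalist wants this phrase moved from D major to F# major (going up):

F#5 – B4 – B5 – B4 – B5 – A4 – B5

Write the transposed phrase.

A#5 D#5 D#6 D#5 D#6 C#5 D#6

D major to F# major up is a major third, so every note moves up by that interval.
F#5 gives A#5
B4 gives D#5
B5 gives D#6
B4 gives D#5
B5 gives D#6
A4 gives C#5
B5 gives D#6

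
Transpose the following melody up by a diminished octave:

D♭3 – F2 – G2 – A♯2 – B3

Db3 gives Dbb4
F2 gives Fb3
G2 gives Gb3
A#2 gives A3
B3 gives Bb4

Dbb4 Fb3 Gb3 A3 Bb4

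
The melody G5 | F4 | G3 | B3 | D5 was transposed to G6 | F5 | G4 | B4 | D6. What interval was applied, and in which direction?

up a perfect octave

From G5 to G6 is 8 letter names — an octave of some quality.
G5 to G6 is 12 semitones, which makes it a perfect octave; the second version is higher, so the direction is up.
Checking another pair — D5 → D6 — gives the same interval.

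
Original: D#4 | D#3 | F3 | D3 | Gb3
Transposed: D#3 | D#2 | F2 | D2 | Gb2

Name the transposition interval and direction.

down a perfect octave

From D#4 to D#3 is 8 letter names — an octave of some quality.
D#3 to D#4 is 12 semitones, which makes it a perfect octave; the second version is lower, so the direction is down.
Checking another pair — Gb3 → Gb2 — gives the same interval.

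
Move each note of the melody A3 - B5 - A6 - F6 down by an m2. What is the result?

A minor second down from A3 gives G#3.
B5 down a minor second is A#5.
A6 down a minor second is G#6.
A minor second down from F6 gives E6.

G#3 A#5 G#6 E6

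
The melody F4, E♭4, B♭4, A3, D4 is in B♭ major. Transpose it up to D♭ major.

Ab4 Gb4 Db5 C4 F4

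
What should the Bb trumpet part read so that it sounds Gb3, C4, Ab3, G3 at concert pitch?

Ab3 D4 Bb3 A3

The Bb trumpet sounds a major second below written, so the written part must be a major second above concert — transpose each note up.
Gb3 gives Ab3
C4 gives D4
Ab3 gives Bb3
G3 gives A3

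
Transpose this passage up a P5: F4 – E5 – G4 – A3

C5 B5 D5 E4

F4 becomes C5
E5 becomes B5
G4 becomes D5
A3 becomes E4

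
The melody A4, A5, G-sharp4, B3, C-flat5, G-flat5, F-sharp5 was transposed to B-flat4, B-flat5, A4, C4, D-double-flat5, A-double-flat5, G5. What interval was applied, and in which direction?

up a minor second

From A4 to Bb4 is 2 letter names — a second of some quality.
A4 to Bb4 is 1 semitone, which makes it a minor second; the second version is higher, so the direction is up.
Checking another pair — F#5 → G5 — gives the same interval.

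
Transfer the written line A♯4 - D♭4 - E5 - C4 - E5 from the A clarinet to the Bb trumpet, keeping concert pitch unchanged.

First find concert pitch: the A clarinet sounds a minor third below written, so A♯4 D♭4 E5 C4 E5 sounds F##4 Bb3 C#5 A3 C#5.
Then write for Bb trumpet: it sounds a major second below written, so the part must be a major second above concert.
F##4 → G##4
Bb3 → C4
C#5 → D#5
A3 → B3
C#5 → D#5

G##4 C4 D#5 B3 D#5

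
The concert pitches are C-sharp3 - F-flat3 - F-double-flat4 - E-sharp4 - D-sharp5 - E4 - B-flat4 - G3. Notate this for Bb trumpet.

The Bb trumpet sounds a major second below written, so the written part must be a major second above concert — transpose each note up.
C#3 to D#3
Fb3 to Gb3
Fbb4 to Gbb4
E#4 to F##4
D#5 to E#5
E4 to F#4
Bb4 to C5
G3 to A3

D#3 Gb3 Gbb4 F##4 E#5 F#4 C5 A3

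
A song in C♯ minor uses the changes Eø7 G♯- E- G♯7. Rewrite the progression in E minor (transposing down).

Gø7 B- G- B7

C♯ minor down to E minor is a major sixth; each chord root moves by that interval while the quality stays the same.
Eø7: root E down a major sixth → G, giving Gø7.
G♯-: root G♯ down a major sixth → B, giving B-.
E-: root E down a major sixth → G, giving G-.
G♯7: root G♯ down a major sixth → B, giving B7.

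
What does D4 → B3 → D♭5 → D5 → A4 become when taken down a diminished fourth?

A#3 F##3 A4 A#4 E#4

D4 to A#3
B3 to F##3
Db5 to A4
D5 to A#4
A4 to E#4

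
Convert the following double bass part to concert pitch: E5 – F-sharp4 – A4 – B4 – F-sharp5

E4 F#3 A3 B3 F#4

Written C4 on the double bass sounds as C3, a perfect octave lower; apply that shift to every note.
E5 -> E4
F#4 -> F#3
A4 -> A3
B4 -> B3
F#5 -> F#4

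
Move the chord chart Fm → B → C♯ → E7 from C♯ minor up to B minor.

Ebm A B D7

C♯ minor up to B minor is a minor seventh; each chord root moves by that interval while the quality stays the same.
Fm: root F up a minor seventh → Eb, giving Ebm.
B: root B up a minor seventh → A, giving A.
C♯: root C♯ up a minor seventh → B, giving B.
E7: root E up a minor seventh → D, giving D7.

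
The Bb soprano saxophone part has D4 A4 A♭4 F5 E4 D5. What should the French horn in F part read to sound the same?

First find concert pitch: the Bb soprano saxophone sounds a major second below written, so D4 A4 A♭4 F5 E4 D5 sounds C4 G4 Gb4 Eb5 D4 C5.
Then write for French horn in F: it sounds a perfect fifth below written, so the part must be a perfect fifth above concert.
C4 → G4
G4 → D5
Gb4 → Db5
Eb5 → Bb5
D4 → A4
C5 → G5

G4 D5 Db5 Bb5 A4 G5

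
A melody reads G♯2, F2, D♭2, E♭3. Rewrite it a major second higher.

G#2 becomes A#2
F2 becomes G2
Db2 becomes Eb2
Eb3 becomes F3

A#2 G2 Eb2 F3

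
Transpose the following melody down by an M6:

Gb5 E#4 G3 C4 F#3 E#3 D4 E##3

Bbb4 G#3 Bb2 Eb3 A2 G#2 F3 G##2

Gb5 down a major sixth is Bbb4.
A major sixth down from E#4 gives G#3.
A major sixth down from G3 gives Bb2.
A major sixth down from C4 gives Eb3.
F#3 down a major sixth is A2.
E#3: a sixth down reaches G, and 9 semitones makes it G#2.
D4 down a major sixth is F3.
A major sixth down from E##3 gives G##2.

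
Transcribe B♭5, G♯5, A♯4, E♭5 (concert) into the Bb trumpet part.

C6 A#5 B#4 F5

The Bb trumpet sounds a major second below written, so the written part must be a major second above concert — transpose each note up.
Bb5 to C6
G#5 to A#5
A#4 to B#4
Eb5 to F5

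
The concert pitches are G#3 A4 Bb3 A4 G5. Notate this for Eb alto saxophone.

E#4 F#5 G4 F#5 E6

The Eb alto saxophone sounds a major sixth below written, so the written part must be a major sixth above concert — transpose each note up.
G#3 becomes E#4
A4 becomes F#5
Bb3 becomes G4
A4 becomes F#5
G5 becomes E6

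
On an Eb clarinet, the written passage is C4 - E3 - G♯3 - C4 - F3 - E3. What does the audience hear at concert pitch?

Written C4 on the Eb clarinet sounds as Eb4, a minor third higher; apply that shift to every note.
C4 -> Eb4
E3 -> G3
G#3 -> B3
C4 -> Eb4
F3 -> Ab3
E3 -> G3

Eb4 G3 B3 Eb4 Ab3 G3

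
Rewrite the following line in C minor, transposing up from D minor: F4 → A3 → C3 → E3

D minor to C minor up is a minor seventh, so every note moves up by that interval.
F4 becomes Eb5
A3 becomes G4
C3 becomes Bb3
E3 becomes D4

Eb5 G4 Bb3 D4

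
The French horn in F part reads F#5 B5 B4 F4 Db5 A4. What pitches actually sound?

B4 E5 E4 Bb3 Gb4 D4

The French horn in F sounds a perfect fifth below written, so transpose each written note down a perfect fifth.
F#5 -> B4
B5 -> E5
B4 -> E4
F4 -> Bb3
Db5 -> Gb4
A4 -> D4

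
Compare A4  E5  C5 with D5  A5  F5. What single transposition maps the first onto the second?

up a perfect fourth

Take the first pair: A4 → D5. A to D spans 4 letter names, so the interval is some kind of fourth.
A4 to D5 is 5 semitones, which makes it a perfect fourth; the second version is higher, so the direction is up.
Checking another pair — C5 → F5 — gives the same interval.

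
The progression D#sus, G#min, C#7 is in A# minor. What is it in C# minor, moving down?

A# minor down to C# minor is a major sixth; each chord root moves by that interval while the quality stays the same.
D#sus: root D# down a major sixth → F#, giving F#sus.
G#min: root G# down a major sixth → B, giving Bmin.
C#7: root C# down a major sixth → E, giving E7.

F#sus Bmin E7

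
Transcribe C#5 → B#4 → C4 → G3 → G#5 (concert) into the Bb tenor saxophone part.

D#6 C##6 D5 A4 A#6

The Bb tenor saxophone sounds a major ninth below written, so the written part must be a major ninth above concert — transpose each note up.
C#5 to D#6
B#4 to C##6
C4 to D5
G3 to A4
G#5 to A#6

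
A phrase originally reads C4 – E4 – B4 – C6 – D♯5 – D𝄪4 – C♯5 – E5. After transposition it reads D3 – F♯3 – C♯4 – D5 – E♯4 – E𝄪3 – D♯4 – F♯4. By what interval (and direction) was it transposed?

Take the first pair: C4 → D3. C to D spans 7 letter names, so the interval is some kind of seventh.
D3 to C4 is 10 semitones, which makes it a minor seventh; the second version is lower, so the direction is down.
Checking another pair — E5 → F#4 — gives the same interval.

down a minor seventh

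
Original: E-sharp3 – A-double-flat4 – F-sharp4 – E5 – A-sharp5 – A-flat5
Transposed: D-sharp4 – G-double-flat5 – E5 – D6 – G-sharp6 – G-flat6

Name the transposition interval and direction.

From E#3 to D#4 is 7 letter names — a seventh of some quality.
E#3 to D#4 is 10 semitones, which makes it a minor seventh; the second version is higher, so the direction is up.
Checking another pair — Ab5 → Gb6 — gives the same interval.

up a minor seventh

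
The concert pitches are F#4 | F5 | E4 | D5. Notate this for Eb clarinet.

D#4 D5 C#4 B4

Written C4 sounds as Eb4 on the Eb clarinet, so concert pitches are written a minor third down.
F#4 → D#4
F5 → D5
E4 → C#4
D5 → B4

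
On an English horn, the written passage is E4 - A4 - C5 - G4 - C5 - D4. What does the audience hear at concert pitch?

Written C4 on the English horn sounds as F3, a perfect fifth lower; apply that shift to every note.
E4 to A3
A4 to D4
C5 to F4
G4 to C4
C5 to F4
D4 to G3

A3 D4 F4 C4 F4 G3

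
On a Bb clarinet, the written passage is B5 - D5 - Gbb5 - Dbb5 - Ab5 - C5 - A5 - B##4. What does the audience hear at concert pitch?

Written C4 on the Bb clarinet sounds as Bb3, a major second lower; apply that shift to every note.
B5 becomes A5
D5 becomes C5
Gbb5 becomes Fbb5
Dbb5 becomes Cbb5
Ab5 becomes Gb5
C5 becomes Bb4
A5 becomes G5
B##4 becomes A##4

A5 C5 Fbb5 Cbb5 Gb5 Bb4 G5 A##4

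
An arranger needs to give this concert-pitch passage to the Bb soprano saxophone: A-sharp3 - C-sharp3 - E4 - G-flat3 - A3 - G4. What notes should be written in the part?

B#3 D#3 F#4 Ab3 B3 A4

The Bb soprano saxophone sounds a major second below written, so the written part must be a major second above concert — transpose each note up.
A#3 to B#3
C#3 to D#3
E4 to F#4
Gb3 to Ab3
A3 to B3
G4 to A4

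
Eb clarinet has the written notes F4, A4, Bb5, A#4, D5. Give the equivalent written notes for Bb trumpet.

First find concert pitch: the Eb clarinet sounds a minor third above written, so F4 A4 Bb5 A#4 D5 sounds Ab4 C5 Db6 C#5 F5.
Then write for Bb trumpet: it sounds a major second below written, so the part must be a major second above concert.
Ab4 → Bb4
C5 → D5
Db6 → Eb6
C#5 → D#5
F5 → G5

Bb4 D5 Eb6 D#5 G5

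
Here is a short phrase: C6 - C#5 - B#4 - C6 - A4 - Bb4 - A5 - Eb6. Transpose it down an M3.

C6: a third down reaches A, and 4 semitones makes it Ab5.
A major third down from C#5 gives A4.
B#4: a third down reaches G, and 4 semitones makes it G#4.
C6: a third down reaches A, and 4 semitones makes it Ab5.
A major third down from A4 gives F4.
Bb4 down a major third is Gb4.
A major third down from A5 gives F5.
Eb6: a third down reaches C, and 4 semitones makes it Cb6.

Ab5 A4 G#4 Ab5 F4 Gb4 F5 Cb6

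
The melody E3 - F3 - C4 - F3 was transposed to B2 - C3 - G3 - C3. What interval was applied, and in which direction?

down a perfect fourth

Take the first pair: E3 → B2. E to B spans 4 letter names, so the interval is some kind of fourth.
B2 to E3 is 5 semitones, which makes it a perfect fourth; the second version is lower, so the direction is down.
Checking another pair — F3 → C3 — gives the same interval.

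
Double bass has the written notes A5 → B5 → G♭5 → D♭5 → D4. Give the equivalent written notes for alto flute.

D5 E5 Cb5 Gb4 G3

First find concert pitch: the double bass sounds a perfect octave below written, so A5 B5 G♭5 D♭5 D4 sounds A4 B4 Gb4 Db4 D3.
Then write for alto flute: it sounds a perfect fourth below written, so the part must be a perfect fourth above concert.
A4 → D5
B4 → E5
Gb4 → Cb5
Db4 → Gb4
D3 → G3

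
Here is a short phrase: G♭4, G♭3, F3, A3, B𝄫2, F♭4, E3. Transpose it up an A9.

A5 A4 G#4 B#4 C4 G5 F##4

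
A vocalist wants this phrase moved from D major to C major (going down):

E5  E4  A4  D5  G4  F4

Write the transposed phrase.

D5 D4 G4 C5 F4 Eb4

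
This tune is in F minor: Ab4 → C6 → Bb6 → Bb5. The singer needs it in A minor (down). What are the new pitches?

From F down to A is a minor sixth; apply that to each pitch.
Ab4 -> C4
C6 -> E5
Bb6 -> D6
Bb5 -> D5

C4 E5 D6 D5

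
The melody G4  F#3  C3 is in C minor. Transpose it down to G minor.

D4 C#3 G2

C minor to G minor down is a perfect fourth, so every note moves down by that interval.
G4 -> D4
F#3 -> C#3
C3 -> G2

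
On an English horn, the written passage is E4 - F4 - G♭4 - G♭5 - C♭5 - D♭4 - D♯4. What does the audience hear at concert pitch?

The English horn sounds a perfect fifth below written, so transpose each written note down a perfect fifth.
E4 → A3
F4 → Bb3
Gb4 → Cb4
Gb5 → Cb5
Cb5 → Fb4
Db4 → Gb3
D#4 → G#3

A3 Bb3 Cb4 Cb5 Fb4 Gb3 G#3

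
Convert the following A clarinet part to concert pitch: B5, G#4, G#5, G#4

G#5 E#4 E#5 E#4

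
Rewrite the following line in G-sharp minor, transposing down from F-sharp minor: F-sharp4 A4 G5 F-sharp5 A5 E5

F-sharp minor to G-sharp minor down is a minor seventh, so every note moves down by that interval.
F#4 -> G#3
A4 -> B3
G5 -> A4
F#5 -> G#4
A5 -> B4
E5 -> F#4

G#3 B3 A4 G#4 B4 F#4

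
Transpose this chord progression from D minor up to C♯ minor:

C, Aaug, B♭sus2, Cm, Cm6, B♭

D minor up to C♯ minor is a major seventh; each chord root moves by that interval while the quality stays the same.
C: root C up a major seventh → B, giving B.
Aaug: root A up a major seventh → G#, giving G#aug.
B♭sus2: root B♭ up a major seventh → A, giving Asus2.
Cm: root C up a major seventh → B, giving Bm.
Cm6: root C up a major seventh → B, giving Bm6.
B♭: root B♭ up a major seventh → A, giving A.

B G#aug Asus2 Bm Bm6 A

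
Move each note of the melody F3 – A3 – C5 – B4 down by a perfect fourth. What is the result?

F3 → C3
A3 → E3
C5 → G4
B4 → F#4

C3 E3 G4 F#4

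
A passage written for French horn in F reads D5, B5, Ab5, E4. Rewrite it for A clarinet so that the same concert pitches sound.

Bb4 G5 Fb5 C4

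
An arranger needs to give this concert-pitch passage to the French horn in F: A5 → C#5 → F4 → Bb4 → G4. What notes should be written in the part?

E6 G#5 C5 F5 D5

Written C4 sounds as F3 on the French horn in F, so concert pitches are written a perfect fifth up.
A5 -> E6
C#5 -> G#5
F4 -> C5
Bb4 -> F5
G4 -> D5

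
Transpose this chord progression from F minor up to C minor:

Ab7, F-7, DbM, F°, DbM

F minor up to C minor is a perfect fifth; each chord root moves by that interval while the quality stays the same.
Ab7: root Ab up a perfect fifth → Eb, giving Eb7.
F-7: root F up a perfect fifth → C, giving C-7.
DbM: root Db up a perfect fifth → Ab, giving AbM.
F°: root F up a perfect fifth → C, giving C°.
DbM: root Db up a perfect fifth → Ab, giving AbM.

Eb7 C-7 AbM C° AbM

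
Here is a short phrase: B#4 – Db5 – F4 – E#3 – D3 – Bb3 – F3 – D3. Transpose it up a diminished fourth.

E5 Gbb5 Bbb4 A3 Gb3 Ebb4 Bbb3 Gb3

B#4 to E5
Db5 to Gbb5
F4 to Bbb4
E#3 to A3
D3 to Gb3
Bb3 to Ebb4
F3 to Bbb3
D3 to Gb3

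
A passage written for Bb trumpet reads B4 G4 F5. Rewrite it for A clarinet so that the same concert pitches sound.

C5 Ab4 Gb5

First find concert pitch: the Bb trumpet sounds a major second below written, so B4 G4 F5 sounds A4 F4 Eb5.
Then write for A clarinet: it sounds a minor third below written, so the part must be a minor third above concert.
A4 → C5
F4 → Ab4
Eb5 → Gb5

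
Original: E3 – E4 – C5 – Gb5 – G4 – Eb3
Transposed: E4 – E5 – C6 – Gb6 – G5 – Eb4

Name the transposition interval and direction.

From E3 to E4 is 8 letter names — an octave of some quality.
E3 to E4 is 12 semitones, which makes it a perfect octave; the second version is higher, so the direction is up.
Checking another pair — Eb3 → Eb4 — gives the same interval.

up a perfect octave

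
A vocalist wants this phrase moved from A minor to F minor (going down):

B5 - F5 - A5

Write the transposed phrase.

G5 Db5 F5

A minor to F minor down is a major third, so every note moves down by that interval.
B5 -> G5
F5 -> Db5
A5 -> F5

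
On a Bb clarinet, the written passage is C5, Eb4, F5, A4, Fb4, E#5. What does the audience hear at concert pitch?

The Bb clarinet sounds a major second below written, so transpose each written note down a major second.
C5 -> Bb4
Eb4 -> Db4
F5 -> Eb5
A4 -> G4
Fb4 -> Ebb4
E#5 -> D#5

Bb4 Db4 Eb5 G4 Ebb4 D#5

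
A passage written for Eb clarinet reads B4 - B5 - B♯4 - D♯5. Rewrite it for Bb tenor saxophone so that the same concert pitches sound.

E6 E7 E#6 G#6

First find concert pitch: the Eb clarinet sounds a minor third above written, so B4 B5 B♯4 D♯5 sounds D5 D6 D#5 F#5.
Then write for Bb tenor saxophone: it sounds a major ninth below written, so the part must be a major ninth above concert.
D5 → E6
D6 → E7
D#5 → E#6
F#5 → G#6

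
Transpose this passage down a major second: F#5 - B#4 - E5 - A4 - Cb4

E5 A#4 D5 G4 Bbb3

F#5 down a major second is E5.
B#4 down a major second is A#4.
A major second down from E5 gives D5.
A major second down from A4 gives G4.
A major second down from Cb4 gives Bbb3.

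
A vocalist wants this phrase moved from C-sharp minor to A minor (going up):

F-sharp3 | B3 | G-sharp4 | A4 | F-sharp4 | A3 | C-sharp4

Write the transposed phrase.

C-sharp minor to A minor up is a minor sixth, so every note moves up by that interval.
F#3 becomes D4
B3 becomes G4
G#4 becomes E5
A4 becomes F5
F#4 becomes D5
A3 becomes F4
C#4 becomes A4

D4 G4 E5 F5 D5 F4 A4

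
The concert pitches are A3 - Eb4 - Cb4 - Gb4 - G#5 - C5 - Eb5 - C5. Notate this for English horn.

E4 Bb4 Gb4 Db5 D#6 G5 Bb5 G5

Written C4 sounds as F3 on the English horn, so concert pitches are written a perfect fifth up.
A3 gives E4
Eb4 gives Bb4
Cb4 gives Gb4
Gb4 gives Db5
G#5 gives D#6
C5 gives G5
Eb5 gives Bb5
C5 gives G5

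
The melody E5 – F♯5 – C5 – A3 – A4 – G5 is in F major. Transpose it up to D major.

From F up to D is a major sixth; apply that to each pitch.
E5 becomes C#6
F#5 becomes D#6
C5 becomes A5
A3 becomes F#4
A4 becomes F#5
G5 becomes E6

C#6 D#6 A5 F#4 F#5 E6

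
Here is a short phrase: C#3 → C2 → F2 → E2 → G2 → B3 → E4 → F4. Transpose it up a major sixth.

A#3 A2 D3 C#3 E3 G#4 C#5 D5

C#3 up a major sixth is A#3.
A major sixth up from C2 gives A2.
F2 up a major sixth is D3.
A major sixth up from E2 gives C#3.
A major sixth up from G2 gives E3.
A major sixth up from B3 gives G#4.
A major sixth up from E4 gives C#5.
F4: a sixth up reaches D, and 9 semitones makes it D5.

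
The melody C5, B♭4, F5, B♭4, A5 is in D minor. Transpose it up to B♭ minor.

Ab5 Gb5 Db6 Gb5 F6

From D up to B♭ is a minor sixth; apply that to each pitch.
C5 gives Ab5
Bb4 gives Gb5
F5 gives Db6
Bb4 gives Gb5
A5 gives F6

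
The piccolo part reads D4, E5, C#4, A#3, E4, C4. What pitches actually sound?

D5 E6 C#5 A#4 E5 C5

Written C4 on the piccolo sounds as C5, a perfect octave higher; apply that shift to every note.
D4 gives D5
E5 gives E6
C#4 gives C#5
A#3 gives A#4
E4 gives E5
C4 gives C5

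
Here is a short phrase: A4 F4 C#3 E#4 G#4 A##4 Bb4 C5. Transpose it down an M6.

C4 Ab3 E2 G#3 B3 C##4 Db4 Eb4

A4 -> C4
F4 -> Ab3
C#3 -> E2
E#4 -> G#3
G#4 -> B3
A##4 -> C##4
Bb4 -> Db4
C5 -> Eb4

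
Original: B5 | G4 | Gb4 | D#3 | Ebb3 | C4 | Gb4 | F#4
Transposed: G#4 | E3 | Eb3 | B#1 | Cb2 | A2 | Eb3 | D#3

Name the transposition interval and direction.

down a minor tenth

Take the first pair: B5 → G#4. B to G spans 10 letter names, so the interval is some kind of tenth.
G#4 to B5 is 15 semitones, which makes it a minor tenth; the second version is lower, so the direction is down.
Checking another pair — F#4 → D#3 — gives the same interval.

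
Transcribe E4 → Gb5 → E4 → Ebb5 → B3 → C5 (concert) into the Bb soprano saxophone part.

Written C4 sounds as Bb3 on the Bb soprano saxophone, so concert pitches are written a major second up.
E4 -> F#4
Gb5 -> Ab5
E4 -> F#4
Ebb5 -> Fb5
B3 -> C#4
C5 -> D5

F#4 Ab5 F#4 Fb5 C#4 D5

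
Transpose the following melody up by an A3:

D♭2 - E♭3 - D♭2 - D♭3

Db2 becomes F#2
Eb3 becomes G#3
Db2 becomes F#2
Db3 becomes F#3

F#2 G#3 F#2 F#3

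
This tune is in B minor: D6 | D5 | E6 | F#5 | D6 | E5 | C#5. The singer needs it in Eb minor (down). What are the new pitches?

From B down to Eb is an augmented fifth; apply that to each pitch.
D6 to Gb5
D5 to Gb4
E6 to Ab5
F#5 to Bb4
D6 to Gb5
E5 to Ab4
C#5 to F4

Gb5 Gb4 Ab5 Bb4 Gb5 Ab4 F4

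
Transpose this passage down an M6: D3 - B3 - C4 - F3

D3 → F2
B3 → D3
C4 → Eb3
F3 → Ab2

F2 D3 Eb3 Ab2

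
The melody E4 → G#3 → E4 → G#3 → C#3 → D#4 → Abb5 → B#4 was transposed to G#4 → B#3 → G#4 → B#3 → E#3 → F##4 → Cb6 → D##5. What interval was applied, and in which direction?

From E4 to G#4 is 3 letter names — a third of some quality.
E4 to G#4 is 4 semitones, which makes it a major third; the second version is higher, so the direction is up.
Checking another pair — B#4 → D##5 — gives the same interval.

up a major third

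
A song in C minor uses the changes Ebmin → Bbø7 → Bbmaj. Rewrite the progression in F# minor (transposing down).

Amin Eø7 Emaj

C minor down to F# minor is a diminished fifth; each chord root moves by that interval while the quality stays the same.
Ebmin: root Eb down a diminished fifth → A, giving Amin.
Bbø7: root Bb down a diminished fifth → E, giving Eø7.
Bbmaj: root Bb down a diminished fifth → E, giving Emaj.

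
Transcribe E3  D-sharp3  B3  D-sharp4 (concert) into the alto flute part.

The alto flute sounds a perfect fourth below written, so the written part must be a perfect fourth above concert — transpose each note up.
E3 → A3
D#3 → G#3
B3 → E4
D#4 → G#4

A3 G#3 E4 G#4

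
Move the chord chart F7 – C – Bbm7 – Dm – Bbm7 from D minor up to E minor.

G7 D Cm7 Em Cm7

D minor up to E minor is a major second; each chord root moves by that interval while the quality stays the same.
F7: root F up a major second → G, giving G7.
C: root C up a major second → D, giving D.
Bbm7: root Bb up a major second → C, giving Cm7.
Dm: root D up a major second → E, giving Em.
Bbm7: root Bb up a major second → C, giving Cm7.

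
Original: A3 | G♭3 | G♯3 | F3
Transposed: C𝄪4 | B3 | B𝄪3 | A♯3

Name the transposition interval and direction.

From A3 to C##4 is 3 letter names — a third of some quality.
A3 to C##4 is 5 semitones, which makes it an augmented third; the second version is higher, so the direction is up.
Checking another pair — F3 → A#3 — gives the same interval.

up an augmented third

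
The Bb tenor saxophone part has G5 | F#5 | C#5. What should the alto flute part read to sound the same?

First find concert pitch: the Bb tenor saxophone sounds a major ninth below written, so G5 F#5 C#5 sounds F4 E4 B3.
Then write for alto flute: it sounds a perfect fourth below written, so the part must be a perfect fourth above concert.
F4 → Bb4
E4 → A4
B3 → E4

Bb4 A4 E4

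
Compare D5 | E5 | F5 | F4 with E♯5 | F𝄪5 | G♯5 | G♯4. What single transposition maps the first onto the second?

up an augmented second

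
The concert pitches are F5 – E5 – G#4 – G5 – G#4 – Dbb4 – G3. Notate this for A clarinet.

Ab5 G5 B4 Bb5 B4 Fbb4 Bb3

The A clarinet sounds a minor third below written, so the written part must be a minor third above concert — transpose each note up.
F5 to Ab5
E5 to G5
G#4 to B4
G5 to Bb5
G#4 to B4
Dbb4 to Fbb4
G3 to Bb3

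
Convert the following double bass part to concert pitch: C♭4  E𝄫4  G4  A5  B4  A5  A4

Cb3 Ebb3 G3 A4 B3 A4 A3

The double bass sounds a perfect octave below written, so transpose each written note down a perfect octave.
Cb4 gives Cb3
Ebb4 gives Ebb3
G4 gives G3
A5 gives A4
B4 gives B3
A5 gives A4
A4 gives A3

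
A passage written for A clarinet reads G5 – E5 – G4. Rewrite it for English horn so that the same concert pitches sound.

First find concert pitch: the A clarinet sounds a minor third below written, so G5 E5 G4 sounds E5 C#5 E4.
Then write for English horn: it sounds a perfect fifth below written, so the part must be a perfect fifth above concert.
E5 → B5
C#5 → G#5
E4 → B4

B5 G#5 B4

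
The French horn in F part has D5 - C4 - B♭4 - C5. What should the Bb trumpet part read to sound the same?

A4 G3 F4 G4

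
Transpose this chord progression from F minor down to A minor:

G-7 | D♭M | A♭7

F minor down to A minor is a minor sixth; each chord root moves by that interval while the quality stays the same.
G-7: root G down a minor sixth → B, giving B-7.
D♭M: root D♭ down a minor sixth → F, giving FM.
A♭7: root A♭ down a minor sixth → C, giving C7.

B-7 FM C7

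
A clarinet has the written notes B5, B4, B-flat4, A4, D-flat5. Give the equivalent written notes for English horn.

D#6 D#5 D5 C#5 F5

First find concert pitch: the A clarinet sounds a minor third below written, so B5 B4 B-flat4 A4 D-flat5 sounds G#5 G#4 G4 F#4 Bb4.
Then write for English horn: it sounds a perfect fifth below written, so the part must be a perfect fifth above concert.
G#5 → D#6
G#4 → D#5
G4 → D5
F#4 → C#5
Bb4 → F5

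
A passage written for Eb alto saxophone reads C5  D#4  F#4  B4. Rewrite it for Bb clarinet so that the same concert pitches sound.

F4 G#3 B3 E4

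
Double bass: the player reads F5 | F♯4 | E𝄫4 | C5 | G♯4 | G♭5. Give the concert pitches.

F4 F#3 Ebb3 C4 G#3 Gb4

The double bass sounds a perfect octave below written, so transpose each written note down a perfect octave.
F5 → F4
F#4 → F#3
Ebb4 → Ebb3
C5 → C4
G#4 → G#3
Gb5 → Gb4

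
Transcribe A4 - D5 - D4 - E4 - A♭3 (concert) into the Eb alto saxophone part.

Written C4 sounds as Eb3 on the Eb alto saxophone, so concert pitches are written a major sixth up.
A4 -> F#5
D5 -> B5
D4 -> B4
E4 -> C#5
Ab3 -> F4

F#5 B5 B4 C#5 F4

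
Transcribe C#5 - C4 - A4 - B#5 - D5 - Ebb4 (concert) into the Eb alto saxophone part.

The Eb alto saxophone sounds a major sixth below written, so the written part must be a major sixth above concert — transpose each note up.
C#5 gives A#5
C4 gives A4
A4 gives F#5
B#5 gives G##6
D5 gives B5
Ebb4 gives Cb5

A#5 A4 F#5 G##6 B5 Cb5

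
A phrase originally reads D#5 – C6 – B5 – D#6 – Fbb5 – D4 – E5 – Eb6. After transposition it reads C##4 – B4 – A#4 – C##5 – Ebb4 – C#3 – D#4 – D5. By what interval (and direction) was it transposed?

down a minor ninth

From D#5 to C##4 is 9 letter names — a ninth of some quality.
C##4 to D#5 is 13 semitones, which makes it a minor ninth; the second version is lower, so the direction is down.
Checking another pair — Eb6 → D5 — gives the same interval.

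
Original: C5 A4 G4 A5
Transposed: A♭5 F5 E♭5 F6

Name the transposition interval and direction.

Take the first pair: C5 → Ab5. C to A spans 6 letter names, so the interval is some kind of sixth.
C5 to Ab5 is 8 semitones, which makes it a minor sixth; the second version is higher, so the direction is up.
Checking another pair — A5 → F6 — gives the same interval.

up a minor sixth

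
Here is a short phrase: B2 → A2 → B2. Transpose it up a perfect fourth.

E3 D3 E3

A perfect fourth up from B2 gives E3.
A2 up a perfect fourth is D3.
B2: a fourth up reaches E, and 5 semitones makes it E3.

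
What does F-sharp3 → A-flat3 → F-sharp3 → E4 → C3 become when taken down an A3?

F#3 becomes Db3
Ab3 becomes Fbb3
F#3 becomes Db3
E4 becomes Cb4
C3 becomes Abb2

Db3 Fbb3 Db3 Cb4 Abb2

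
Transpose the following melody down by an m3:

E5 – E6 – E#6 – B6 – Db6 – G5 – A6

C#5 C#6 C##6 G#6 Bb5 E5 F#6

A minor third down from E5 gives C#5.
E6: a third down reaches C, and 3 semitones makes it C#6.
E#6 down a minor third is C##6.
B6 down a minor third is G#6.
Db6: a third down reaches B, and 3 semitones makes it Bb5.
G5 down a minor third is E5.
A minor third down from A6 gives F#6.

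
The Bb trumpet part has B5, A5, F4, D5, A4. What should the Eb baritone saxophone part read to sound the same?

F#7 E7 C6 A6 E6

First find concert pitch: the Bb trumpet sounds a major second below written, so B5 A5 F4 D5 A4 sounds A5 G5 Eb4 C5 G4.
Then write for Eb baritone saxophone: it sounds a major thirteenth below written, so the part must be a major thirteenth above concert.
A5 → F#7
G5 → E7
Eb4 → C6
C5 → A6
G4 → E6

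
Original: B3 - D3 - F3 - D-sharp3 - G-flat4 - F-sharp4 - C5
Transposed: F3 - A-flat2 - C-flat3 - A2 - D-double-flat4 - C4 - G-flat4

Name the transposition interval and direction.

Take the first pair: B3 → F3. B to F spans 4 letter names, so the interval is some kind of fourth.
F3 to B3 is 6 semitones, which makes it an augmented fourth; the second version is lower, so the direction is down.
Checking another pair — C5 → Gb4 — gives the same interval.

down an augmented fourth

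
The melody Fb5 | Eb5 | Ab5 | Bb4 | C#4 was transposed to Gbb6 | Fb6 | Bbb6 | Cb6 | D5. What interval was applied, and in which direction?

up a minor ninth

From Fb5 to Gbb6 is 9 letter names — a ninth of some quality.
Fb5 to Gbb6 is 13 semitones, which makes it a minor ninth; the second version is higher, so the direction is up.
Checking another pair — C#4 → D5 — gives the same interval.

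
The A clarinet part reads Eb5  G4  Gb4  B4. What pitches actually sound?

C5 E4 Eb4 G#4

Written C4 on the A clarinet sounds as A3, a minor third lower; apply that shift to every note.
Eb5 to C5
G4 to E4
Gb4 to Eb4
B4 to G#4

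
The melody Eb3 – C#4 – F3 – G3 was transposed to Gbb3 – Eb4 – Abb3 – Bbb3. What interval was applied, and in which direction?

Take the first pair: Eb3 → Gbb3. E to G spans 3 letter names, so the interval is some kind of third.
Eb3 to Gbb3 is 2 semitones, which makes it a diminished third; the second version is higher, so the direction is up.
Checking another pair — G3 → Bbb3 — gives the same interval.

up a diminished third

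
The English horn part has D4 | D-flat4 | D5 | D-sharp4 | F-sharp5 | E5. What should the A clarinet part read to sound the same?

Bb3 Bbb3 Bb4 B3 D5 C5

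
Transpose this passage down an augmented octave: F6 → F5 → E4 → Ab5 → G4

Fb5 Fb4 Eb3 Abb4 Gb3

An augmented octave down from F6 gives Fb5.
F5 down an augmented octave is Fb4.
An augmented octave down from E4 gives Eb3.
Ab5: an octave down reaches A, and 13 semitones makes it Abb4.
G4: an octave down reaches G, and 13 semitones makes it Gb3.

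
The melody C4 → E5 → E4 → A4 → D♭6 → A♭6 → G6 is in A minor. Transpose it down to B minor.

A minor to B minor down is a minor seventh, so every note moves down by that interval.
C4 to D3
E5 to F#4
E4 to F#3
A4 to B3
Db6 to Eb5
Ab6 to Bb5
G6 to A5

D3 F#4 F#3 B3 Eb5 Bb5 A5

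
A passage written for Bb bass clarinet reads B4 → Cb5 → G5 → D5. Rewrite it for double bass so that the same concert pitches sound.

A4 Bbb4 F5 C5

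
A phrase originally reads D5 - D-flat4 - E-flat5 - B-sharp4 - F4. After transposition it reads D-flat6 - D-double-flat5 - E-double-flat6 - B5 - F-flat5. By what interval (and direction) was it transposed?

up a diminished octave

Take the first pair: D5 → Db6. D to D spans 8 letter names, so the interval is some kind of octave.
D5 to Db6 is 11 semitones, which makes it a diminished octave; the second version is higher, so the direction is up.
Checking another pair — F4 → Fb5 — gives the same interval.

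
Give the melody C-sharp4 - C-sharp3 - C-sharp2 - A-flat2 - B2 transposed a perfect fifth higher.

C#4 to G#4
C#3 to G#3
C#2 to G#2
Ab2 to Eb3
B2 to F#3

G#4 G#3 G#2 Eb3 F#3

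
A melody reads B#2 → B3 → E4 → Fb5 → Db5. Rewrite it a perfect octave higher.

B#3 B4 E5 Fb6 Db6

B#2 -> B#3
B3 -> B4
E4 -> E5
Fb5 -> Fb6
Db5 -> Db6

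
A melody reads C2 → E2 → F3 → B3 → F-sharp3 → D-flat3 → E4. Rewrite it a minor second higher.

Db2 F2 Gb3 C4 G3 Ebb3 F4

A minor second up from C2 gives Db2.
E2 up a minor second is F2.
F3 up a minor second is Gb3.
B3 up a minor second is C4.
F#3 up a minor second is G3.
Db3: a second up reaches E, and 1 semitone makes it Ebb3.
E4 up a minor second is F4.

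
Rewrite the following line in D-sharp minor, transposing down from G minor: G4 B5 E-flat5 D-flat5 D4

D#4 F##5 B4 A4 A#3

G minor to D-sharp minor down is a diminished fourth, so every note moves down by that interval.
G4 -> D#4
B5 -> F##5
Eb5 -> B4
Db5 -> A4
D4 -> A#3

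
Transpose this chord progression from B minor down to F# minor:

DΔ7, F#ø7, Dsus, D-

B minor down to F# minor is a perfect fourth; each chord root moves by that interval while the quality stays the same.
DΔ7: root D down a perfect fourth → A, giving AΔ7.
F#ø7: root F# down a perfect fourth → C#, giving C#ø7.
Dsus: root D down a perfect fourth → A, giving Asus.
D-: root D down a perfect fourth → A, giving A-.

AΔ7 C#ø7 Asus A-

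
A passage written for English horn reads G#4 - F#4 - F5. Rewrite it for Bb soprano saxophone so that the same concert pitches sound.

First find concert pitch: the English horn sounds a perfect fifth below written, so G#4 F#4 F5 sounds C#4 B3 Bb4.
Then write for Bb soprano saxophone: it sounds a major second below written, so the part must be a major second above concert.
C#4 → D#4
B3 → C#4
Bb4 → C5

D#4 C#4 C5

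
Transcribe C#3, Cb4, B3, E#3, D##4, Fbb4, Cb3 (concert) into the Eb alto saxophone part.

A#3 Ab4 G#4 C##4 B##4 Dbb5 Ab3

Written C4 sounds as Eb3 on the Eb alto saxophone, so concert pitches are written a major sixth up.
C#3 -> A#3
Cb4 -> Ab4
B3 -> G#4
E#3 -> C##4
D##4 -> B##4
Fbb4 -> Dbb5
Cb3 -> Ab3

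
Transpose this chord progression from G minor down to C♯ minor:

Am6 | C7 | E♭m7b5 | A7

D#m6 F#7 Am7b5 D#7

G minor down to C♯ minor is a diminished fifth; each chord root moves by that interval while the quality stays the same.
Am6: root A down a diminished fifth → D#, giving D#m6.
C7: root C down a diminished fifth → F#, giving F#7.
E♭m7b5: root E♭ down a diminished fifth → A, giving Am7b5.
A7: root A down a diminished fifth → D#, giving D#7.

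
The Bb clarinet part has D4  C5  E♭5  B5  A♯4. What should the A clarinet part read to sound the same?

Eb4 Db5 Fb5 C6 B4

First find concert pitch: the Bb clarinet sounds a major second below written, so D4 C5 E♭5 B5 A♯4 sounds C4 Bb4 Db5 A5 G#4.
Then write for A clarinet: it sounds a minor third below written, so the part must be a minor third above concert.
C4 → Eb4
Bb4 → Db5
Db5 → Fb5
A5 → C6
G#4 → B4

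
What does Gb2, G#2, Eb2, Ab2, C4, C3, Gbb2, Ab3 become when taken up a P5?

Db3 D#3 Bb2 Eb3 G4 G3 Dbb3 Eb4

Gb2 → Db3
G#2 → D#3
Eb2 → Bb2
Ab2 → Eb3
C4 → G4
C3 → G3
Gbb2 → Dbb3
Ab3 → Eb4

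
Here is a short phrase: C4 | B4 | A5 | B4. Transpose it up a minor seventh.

C4 up a minor seventh is Bb4.
A minor seventh up from B4 gives A5.
A5 up a minor seventh is G6.
A minor seventh up from B4 gives A5.

Bb4 A5 G6 A5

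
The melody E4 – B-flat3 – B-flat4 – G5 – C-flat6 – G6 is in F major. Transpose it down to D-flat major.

From F down to D-flat is a major third; apply that to each pitch.
E4 gives C4
Bb3 gives Gb3
Bb4 gives Gb4
G5 gives Eb5
Cb6 gives Abb5
G6 gives Eb6

C4 Gb3 Gb4 Eb5 Abb5 Eb6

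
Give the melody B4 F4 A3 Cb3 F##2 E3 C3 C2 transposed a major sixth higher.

G#5 D5 F#4 Ab3 D##3 C#4 A3 A2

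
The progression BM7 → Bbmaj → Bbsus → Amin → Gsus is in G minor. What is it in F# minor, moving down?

A#M7 Amaj Asus G#min F#sus

G minor down to F# minor is a minor second; each chord root moves by that interval while the quality stays the same.
BM7: root B down a minor second → A#, giving A#M7.
Bbmaj: root Bb down a minor second → A, giving Amaj.
Bbsus: root Bb down a minor second → A, giving Asus.
Amin: root A down a minor second → G#, giving G#min.
Gsus: root G down a minor second → F#, giving F#sus.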